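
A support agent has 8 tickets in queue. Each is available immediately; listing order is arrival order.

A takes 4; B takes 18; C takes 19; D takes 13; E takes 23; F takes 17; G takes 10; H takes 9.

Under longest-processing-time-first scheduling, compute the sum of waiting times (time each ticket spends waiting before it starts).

501

LPT (decreasing processing time): E C B F D G H A.
E: waits 0, runs 0→23
C: waits 23, runs 23→42
B: waits 42, runs 42→60
F: waits 60, runs 60→77
D: waits 77, runs 77→90
G: waits 90, runs 90→100
H: waits 100, runs 100→109
A: waits 109, runs 109→113
Sum = 0+23+42+60+77+90+100+109 = 501.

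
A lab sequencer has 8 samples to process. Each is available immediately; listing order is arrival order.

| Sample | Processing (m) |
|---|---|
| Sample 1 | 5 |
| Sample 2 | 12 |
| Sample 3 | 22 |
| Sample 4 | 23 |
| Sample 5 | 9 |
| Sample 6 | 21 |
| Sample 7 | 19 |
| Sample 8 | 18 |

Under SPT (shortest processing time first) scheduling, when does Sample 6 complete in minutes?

SPT (increasing processing time): Sample 1 Sample 5 Sample 2 Sample 8 Sample 7 Sample 6 Sample 3 Sample 4.
Sample 1: 0→5
Sample 5: 5→14
Sample 2: 14→26
Sample 8: 26→44
Sample 7: 44→63
Sample 6: 63→84

84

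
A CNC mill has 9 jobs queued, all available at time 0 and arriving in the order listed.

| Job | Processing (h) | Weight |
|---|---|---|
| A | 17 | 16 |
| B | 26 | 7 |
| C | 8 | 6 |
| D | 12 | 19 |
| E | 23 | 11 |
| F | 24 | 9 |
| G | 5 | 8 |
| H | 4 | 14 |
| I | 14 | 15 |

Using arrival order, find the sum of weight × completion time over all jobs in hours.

8593

FIFO (arrival order): A B C D E F G H I.
A: finishes 17, weight 16, w·C = 272
B: finishes 43, weight 7, w·C = 301
C: finishes 51, weight 6, w·C = 306
D: finishes 63, weight 19, w·C = 1197
E: finishes 86, weight 11, w·C = 946
F: finishes 110, weight 9, w·C = 990
G: finishes 115, weight 8, w·C = 920
H: finishes 119, weight 14, w·C = 1666
I: finishes 133, weight 15, w·C = 1995
Sum = 272+301+306+1197+946+990+920+1666+1995 = 8593.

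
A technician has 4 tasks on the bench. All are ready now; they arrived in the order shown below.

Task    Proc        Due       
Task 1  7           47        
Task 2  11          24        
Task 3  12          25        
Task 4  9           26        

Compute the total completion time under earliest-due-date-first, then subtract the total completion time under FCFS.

EDD (increasing due date): Task 2 Task 3 Task 4 Task 1.
Task 2: 0→11
Task 3: 11→23
Task 4: 23→32
Task 1: 32→39
Sum = 11+23+32+39 = 105.
FIFO (arrival order): Task 1 Task 2 Task 3 Task 4.
Task 1: 0→7
Task 2: 7→18
Task 3: 18→30
Task 4: 30→39
Sum = 7+18+30+39 = 94.
Difference = 105 − 94 = 11.

11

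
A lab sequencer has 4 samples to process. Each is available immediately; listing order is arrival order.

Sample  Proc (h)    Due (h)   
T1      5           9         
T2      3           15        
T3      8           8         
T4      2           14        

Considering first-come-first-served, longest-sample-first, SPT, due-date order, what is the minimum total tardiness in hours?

FIFO (arrival order): T1 T2 T3 T4.
T1: 0→5, due 9, tardiness 0
T2: 5→8, due 15, tardiness 0
T3: 8→16, due 8, tardiness 8
T4: 16→18, due 14, tardiness 4
Sum = 0+0+8+4 = 12.
LPT (decreasing processing time): T3 T1 T2 T4.
T3: 0→8, due 8, tardiness 0
T1: 8→13, due 9, tardiness 4
T2: 13→16, due 15, tardiness 1
T4: 16→18, due 14, tardiness 4
Sum = 0+4+1+4 = 9.
SPT (increasing processing time): T4 T2 T1 T3.
T4: 0→2, due 14, tardiness 0
T2: 2→5, due 15, tardiness 0
T1: 5→10, due 9, tardiness 1
T3: 10→18, due 8, tardiness 10
Sum = 0+0+1+10 = 11.
EDD (increasing due date): T3 T1 T4 T2.
T3: 0→8, due 8, tardiness 0
T1: 8→13, due 9, tardiness 4
T4: 13→15, due 14, tardiness 1
T2: 15→18, due 15, tardiness 3
Sum = 0+4+1+3 = 8.
FIFO 12, LPT 9, SPT 11, EDD 8 → minimum 8.

8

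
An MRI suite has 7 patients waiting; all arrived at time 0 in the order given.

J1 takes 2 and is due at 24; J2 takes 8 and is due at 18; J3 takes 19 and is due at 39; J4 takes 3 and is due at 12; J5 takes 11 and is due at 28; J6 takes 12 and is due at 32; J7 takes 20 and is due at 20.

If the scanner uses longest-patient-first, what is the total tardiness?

217

LPT (decreasing processing time): J7 J3 J6 J5 J2 J4 J1.
J7: 0→20, due 20, tardiness 0
J3: 20→39, due 39, tardiness 0
J6: 39→51, due 32, tardiness 19
J5: 51→62, due 28, tardiness 34
J2: 62→70, due 18, tardiness 52
J4: 70→73, due 12, tardiness 61
J1: 73→75, due 24, tardiness 51
Sum = 0+0+19+34+52+61+51 = 217.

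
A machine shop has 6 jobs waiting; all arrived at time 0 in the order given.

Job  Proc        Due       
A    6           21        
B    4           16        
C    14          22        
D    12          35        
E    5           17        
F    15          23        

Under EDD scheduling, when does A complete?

EDD (increasing due date): B E A C F D.
B: 0→4
E: 4→9
A: 9→15

15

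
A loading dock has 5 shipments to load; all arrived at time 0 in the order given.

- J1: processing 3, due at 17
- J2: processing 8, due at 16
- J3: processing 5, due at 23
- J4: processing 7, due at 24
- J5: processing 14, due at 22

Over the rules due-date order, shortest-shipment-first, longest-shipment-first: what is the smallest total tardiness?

EDD (increasing due date): J2 J1 J5 J3 J4.
J2: 0→8, due 16, tardiness 0
J1: 8→11, due 17, tardiness 0
J5: 11→25, due 22, tardiness 3
J3: 25→30, due 23, tardiness 7
J4: 30→37, due 24, tardiness 13
Sum = 0+0+3+7+13 = 23.
SPT (increasing processing time): J1 J3 J4 J2 J5.
J1: 0→3, due 17, tardiness 0
J3: 3→8, due 23, tardiness 0
J4: 8→15, due 24, tardiness 0
J2: 15→23, due 16, tardiness 7
J5: 23→37, due 22, tardiness 15
Sum = 0+0+0+7+15 = 22.
LPT (decreasing processing time): J5 J2 J4 J3 J1.
J5: 0→14, due 22, tardiness 0
J2: 14→22, due 16, tardiness 6
J4: 22→29, due 24, tardiness 5
J3: 29→34, due 23, tardiness 11
J1: 34→37, due 17, tardiness 20
Sum = 0+6+5+11+20 = 42.
EDD 23, SPT 22, LPT 42 → minimum 22.

22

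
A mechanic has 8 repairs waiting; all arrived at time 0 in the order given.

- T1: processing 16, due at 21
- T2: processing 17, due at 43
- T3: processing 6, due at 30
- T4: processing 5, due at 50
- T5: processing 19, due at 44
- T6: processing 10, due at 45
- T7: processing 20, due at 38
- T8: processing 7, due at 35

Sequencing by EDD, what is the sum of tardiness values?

EDD (increasing due date): T1 T3 T8 T7 T2 T5 T6 T4.
T1: 0→16, due 21, tardiness 0
T3: 16→22, due 30, tardiness 0
T8: 22→29, due 35, tardiness 0
T7: 29→49, due 38, tardiness 11
T2: 49→66, due 43, tardiness 23
T5: 66→85, due 44, tardiness 41
T6: 85→95, due 45, tardiness 50
T4: 95→100, due 50, tardiness 50
Sum = 0+0+0+11+23+41+50+50 = 175.

175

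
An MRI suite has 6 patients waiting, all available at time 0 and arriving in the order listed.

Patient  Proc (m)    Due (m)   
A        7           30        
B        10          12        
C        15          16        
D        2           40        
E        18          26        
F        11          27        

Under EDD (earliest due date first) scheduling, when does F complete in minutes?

54

EDD (increasing due date): B C E F A D.
B: 0→10
C: 10→25
E: 25→43
F: 43→54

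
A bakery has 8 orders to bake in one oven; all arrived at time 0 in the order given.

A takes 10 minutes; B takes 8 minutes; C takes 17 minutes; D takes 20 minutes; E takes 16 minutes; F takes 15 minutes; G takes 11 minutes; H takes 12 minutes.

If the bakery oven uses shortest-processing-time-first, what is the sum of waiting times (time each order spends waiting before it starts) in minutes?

313

SPT (increasing processing time): B A G H F E C D.
B: waits 0, runs 0→8
A: waits 8, runs 8→18
G: waits 18, runs 18→29
H: waits 29, runs 29→41
F: waits 41, runs 41→56
E: waits 56, runs 56→72
C: waits 72, runs 72→89
D: waits 89, runs 89→109
Sum = 0+8+18+29+41+56+72+89 = 313.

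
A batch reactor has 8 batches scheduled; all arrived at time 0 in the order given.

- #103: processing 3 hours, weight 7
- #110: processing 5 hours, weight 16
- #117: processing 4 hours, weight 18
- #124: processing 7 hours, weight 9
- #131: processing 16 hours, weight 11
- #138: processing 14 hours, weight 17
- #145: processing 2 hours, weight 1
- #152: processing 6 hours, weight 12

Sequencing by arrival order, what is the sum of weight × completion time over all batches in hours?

FIFO (arrival order): #103 #110 #117 #124 #131 #138 #145 #152.
#103: finishes 3, weight 7, w·C = 21
#110: finishes 8, weight 16, w·C = 128
#117: finishes 12, weight 18, w·C = 216
#124: finishes 19, weight 9, w·C = 171
#131: finishes 35, weight 11, w·C = 385
#138: finishes 49, weight 17, w·C = 833
#145: finishes 51, weight 1, w·C = 51
#152: finishes 57, weight 12, w·C = 684
Sum = 21+128+216+171+385+833+51+684 = 2489.

2489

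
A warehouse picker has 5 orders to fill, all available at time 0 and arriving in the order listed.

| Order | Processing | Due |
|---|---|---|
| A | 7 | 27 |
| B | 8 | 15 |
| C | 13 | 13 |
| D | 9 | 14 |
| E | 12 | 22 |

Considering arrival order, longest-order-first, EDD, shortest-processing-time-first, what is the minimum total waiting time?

FIFO (arrival order): A B C D E.
A: waits 0, runs 0→7
B: waits 7, runs 7→15
C: waits 15, runs 15→28
D: waits 28, runs 28→37
E: waits 37, runs 37→49
Sum = 0+7+15+28+37 = 87.
LPT (decreasing processing time): C E D B A.
C: waits 0, runs 0→13
E: waits 13, runs 13→25
D: waits 25, runs 25→34
B: waits 34, runs 34→42
A: waits 42, runs 42→49
Sum = 0+13+25+34+42 = 114.
EDD (increasing due date): C D B E A.
C: waits 0, runs 0→13
D: waits 13, runs 13→22
B: waits 22, runs 22→30
E: waits 30, runs 30→42
A: waits 42, runs 42→49
Sum = 0+13+22+30+42 = 107.
SPT (increasing processing time): A B D E C.
A: waits 0, runs 0→7
B: waits 7, runs 7→15
D: waits 15, runs 15→24
E: waits 24, runs 24→36
C: waits 36, runs 36→49
Sum = 0+7+15+24+36 = 82.
FIFO 87, LPT 114, EDD 107, SPT 82 → minimum 82.

82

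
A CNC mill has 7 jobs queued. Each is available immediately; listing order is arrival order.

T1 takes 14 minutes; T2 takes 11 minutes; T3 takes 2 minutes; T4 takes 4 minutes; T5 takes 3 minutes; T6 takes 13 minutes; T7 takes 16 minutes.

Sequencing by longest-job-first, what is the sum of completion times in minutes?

325

LPT (decreasing processing time): T7 T1 T6 T2 T4 T5 T3.
T7: 0→16
T1: 16→30
T6: 30→43
T2: 43→54
T4: 54→58
T5: 58→61
T3: 61→63
Sum = 16+30+43+54+58+61+63 = 325.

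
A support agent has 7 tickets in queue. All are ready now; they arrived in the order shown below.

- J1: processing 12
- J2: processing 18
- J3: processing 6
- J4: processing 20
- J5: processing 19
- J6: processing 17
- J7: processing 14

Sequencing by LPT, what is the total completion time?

LPT (decreasing processing time): J4 J5 J2 J6 J7 J1 J3.
J4: 0→20
J5: 20→39
J2: 39→57
J6: 57→74
J7: 74→88
J1: 88→100
J3: 100→106
Sum = 20+39+57+74+88+100+106 = 484.

484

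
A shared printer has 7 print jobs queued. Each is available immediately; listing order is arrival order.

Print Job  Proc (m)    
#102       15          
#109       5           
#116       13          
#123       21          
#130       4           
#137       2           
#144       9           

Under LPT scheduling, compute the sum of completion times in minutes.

LPT (decreasing processing time): #123 #102 #116 #144 #109 #130 #137.
#123: 0→21
#102: 21→36
#116: 36→49
#144: 49→58
#109: 58→63
#130: 63→67
#137: 67→69
Sum = 21+36+49+58+63+67+69 = 363.

363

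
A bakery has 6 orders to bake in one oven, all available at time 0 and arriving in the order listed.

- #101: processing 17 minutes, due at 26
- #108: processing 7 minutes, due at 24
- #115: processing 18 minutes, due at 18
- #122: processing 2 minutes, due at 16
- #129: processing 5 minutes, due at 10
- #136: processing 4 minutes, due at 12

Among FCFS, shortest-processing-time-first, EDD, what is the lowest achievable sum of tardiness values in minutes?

FIFO (arrival order): #101 #108 #115 #122 #129 #136.
#101: 0→17, due 26, tardiness 0
#108: 17→24, due 24, tardiness 0
#115: 24→42, due 18, tardiness 24
#122: 42→44, due 16, tardiness 28
#129: 44→49, due 10, tardiness 39
#136: 49→53, due 12, tardiness 41
Sum = 0+0+24+28+39+41 = 132.
SPT (increasing processing time): #122 #136 #129 #108 #101 #115.
#122: 0→2, due 16, tardiness 0
#136: 2→6, due 12, tardiness 0
#129: 6→11, due 10, tardiness 1
#108: 11→18, due 24, tardiness 0
#101: 18→35, due 26, tardiness 9
#115: 35→53, due 18, tardiness 35
Sum = 0+0+1+0+9+35 = 45.
EDD (increasing due date): #129 #136 #122 #115 #108 #101.
#129: 0→5, due 10, tardiness 0
#136: 5→9, due 12, tardiness 0
#122: 9→11, due 16, tardiness 0
#115: 11→29, due 18, tardiness 11
#108: 29→36, due 24, tardiness 12
#101: 36→53, due 26, tardiness 27
Sum = 0+0+0+11+12+27 = 50.
FIFO 132, SPT 45, EDD 50 → minimum 45.

45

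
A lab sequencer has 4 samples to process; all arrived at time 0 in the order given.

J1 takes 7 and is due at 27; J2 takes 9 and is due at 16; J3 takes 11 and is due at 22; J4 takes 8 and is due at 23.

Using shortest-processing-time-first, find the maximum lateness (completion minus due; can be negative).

SPT (increasing processing time): J1 J4 J2 J3.
J1: 0→7, due 27, lateness -20
J4: 7→15, due 23, lateness -8
J2: 15→24, due 16, lateness 8
J3: 24→35, due 22, lateness 13
Maximum = 13.

13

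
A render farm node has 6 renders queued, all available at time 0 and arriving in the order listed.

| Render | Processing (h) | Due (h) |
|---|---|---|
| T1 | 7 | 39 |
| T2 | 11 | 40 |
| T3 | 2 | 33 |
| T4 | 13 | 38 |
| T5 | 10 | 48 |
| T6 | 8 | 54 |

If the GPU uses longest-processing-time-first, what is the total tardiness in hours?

LPT (decreasing processing time): T4 T2 T5 T6 T1 T3.
T4: 0→13, due 38, tardiness 0
T2: 13→24, due 40, tardiness 0
T5: 24→34, due 48, tardiness 0
T6: 34→42, due 54, tardiness 0
T1: 42→49, due 39, tardiness 10
T3: 49→51, due 33, tardiness 18
Sum = 0+0+0+0+10+18 = 28.

28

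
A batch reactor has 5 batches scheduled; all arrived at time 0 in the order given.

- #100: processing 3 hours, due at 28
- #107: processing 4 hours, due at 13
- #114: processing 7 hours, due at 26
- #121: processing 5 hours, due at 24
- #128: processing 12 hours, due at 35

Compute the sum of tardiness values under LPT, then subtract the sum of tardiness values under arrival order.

LPT (decreasing processing time): #128 #114 #121 #107 #100.
#128: 0→12, due 35, tardiness 0
#114: 12→19, due 26, tardiness 0
#121: 19→24, due 24, tardiness 0
#107: 24→28, due 13, tardiness 15
#100: 28→31, due 28, tardiness 3
Sum = 0+0+0+15+3 = 18.
FIFO (arrival order): #100 #107 #114 #121 #128.
#100: 0→3, due 28, tardiness 0
#107: 3→7, due 13, tardiness 0
#114: 7→14, due 26, tardiness 0
#121: 14→19, due 24, tardiness 0
#128: 19→31, due 35, tardiness 0
Sum = 0+0+0+0+0 = 0.
Difference = 18 − 0 = 18.

18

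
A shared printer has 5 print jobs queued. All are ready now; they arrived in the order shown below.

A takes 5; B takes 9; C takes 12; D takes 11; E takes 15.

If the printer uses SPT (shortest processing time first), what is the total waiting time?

81

SPT (increasing processing time): A B D C E.
A: waits 0, runs 0→5
B: waits 5, runs 5→14
D: waits 14, runs 14→25
C: waits 25, runs 25→37
E: waits 37, runs 37→52
Sum = 0+5+14+25+37 = 81.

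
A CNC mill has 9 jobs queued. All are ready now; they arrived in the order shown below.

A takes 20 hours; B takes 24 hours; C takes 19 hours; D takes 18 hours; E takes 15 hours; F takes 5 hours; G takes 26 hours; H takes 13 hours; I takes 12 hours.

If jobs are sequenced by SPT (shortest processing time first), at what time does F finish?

5

SPT (increasing processing time): F I H E D C A B G.
F: 0→5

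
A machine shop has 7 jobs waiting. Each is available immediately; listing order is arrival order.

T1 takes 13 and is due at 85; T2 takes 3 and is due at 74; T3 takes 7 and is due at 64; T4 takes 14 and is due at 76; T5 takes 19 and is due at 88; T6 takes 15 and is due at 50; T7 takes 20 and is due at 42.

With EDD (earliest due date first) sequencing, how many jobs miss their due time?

EDD (increasing due date): T7 T6 T3 T2 T4 T1 T5.
T7: 0→20, due 42, tardiness 0
T6: 20→35, due 50, tardiness 0
T3: 35→42, due 64, tardiness 0
T2: 42→45, due 74, tardiness 0
T4: 45→59, due 76, tardiness 0
T1: 59→72, due 85, tardiness 0
T5: 72→91, due 88, tardiness 3
Late jobs: 1.

1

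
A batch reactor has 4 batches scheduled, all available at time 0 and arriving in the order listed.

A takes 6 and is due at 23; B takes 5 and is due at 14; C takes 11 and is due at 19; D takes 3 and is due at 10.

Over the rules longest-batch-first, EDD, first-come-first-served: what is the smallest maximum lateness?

2

LPT (decreasing processing time): C A B D.
C: 0→11, due 19, lateness -8
A: 11→17, due 23, lateness -6
B: 17→22, due 14, lateness 8
D: 22→25, due 10, lateness 15
Maximum = 15.
EDD (increasing due date): D B C A.
D: 0→3, due 10, lateness -7
B: 3→8, due 14, lateness -6
C: 8→19, due 19, lateness 0
A: 19→25, due 23, lateness 2
Maximum = 2.
FIFO (arrival order): A B C D.
A: 0→6, due 23, lateness -17
B: 6→11, due 14, lateness -3
C: 11→22, due 19, lateness 3
D: 22→25, due 10, lateness 15
Maximum = 15.
LPT 15, EDD 2, FIFO 15 → minimum 2.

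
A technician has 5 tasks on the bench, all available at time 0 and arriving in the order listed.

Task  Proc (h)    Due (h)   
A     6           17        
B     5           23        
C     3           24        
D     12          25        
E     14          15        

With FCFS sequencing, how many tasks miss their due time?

FIFO (arrival order): A B C D E.
A: 0→6, due 17, tardiness 0
B: 6→11, due 23, tardiness 0
C: 11→14, due 24, tardiness 0
D: 14→26, due 25, tardiness 1
E: 26→40, due 15, tardiness 25
Late tasks: 2.

2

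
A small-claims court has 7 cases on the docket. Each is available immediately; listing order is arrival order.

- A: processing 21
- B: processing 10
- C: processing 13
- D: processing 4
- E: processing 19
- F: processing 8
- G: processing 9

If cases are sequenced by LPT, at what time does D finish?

84

LPT (decreasing processing time): A E C B G F D.
A: 0→21
E: 21→40
C: 40→53
B: 53→63
G: 63→72
F: 72→80
D: 80→84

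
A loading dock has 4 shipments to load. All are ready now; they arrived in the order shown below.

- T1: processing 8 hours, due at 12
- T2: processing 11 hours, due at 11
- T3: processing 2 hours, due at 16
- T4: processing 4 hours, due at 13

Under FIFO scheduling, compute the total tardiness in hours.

25

FIFO (arrival order): T1 T2 T3 T4.
T1: 0→8, due 12, tardiness 0
T2: 8→19, due 11, tardiness 8
T3: 19→21, due 16, tardiness 5
T4: 21→25, due 13, tardiness 12
Sum = 0+8+5+12 = 25.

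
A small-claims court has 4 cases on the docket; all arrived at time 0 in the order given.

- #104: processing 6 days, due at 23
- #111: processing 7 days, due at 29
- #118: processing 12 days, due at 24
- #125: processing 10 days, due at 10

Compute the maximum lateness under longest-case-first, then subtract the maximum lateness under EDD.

6

LPT (decreasing processing time): #118 #125 #111 #104.
#118: 0→12, due 24, lateness -12
#125: 12→22, due 10, lateness 12
#111: 22→29, due 29, lateness 0
#104: 29→35, due 23, lateness 12
Maximum = 12.
EDD (increasing due date): #125 #104 #118 #111.
#125: 0→10, due 10, lateness 0
#104: 10→16, due 23, lateness -7
#118: 16→28, due 24, lateness 4
#111: 28→35, due 29, lateness 6
Maximum = 6.
Difference = 12 − 6 = 6.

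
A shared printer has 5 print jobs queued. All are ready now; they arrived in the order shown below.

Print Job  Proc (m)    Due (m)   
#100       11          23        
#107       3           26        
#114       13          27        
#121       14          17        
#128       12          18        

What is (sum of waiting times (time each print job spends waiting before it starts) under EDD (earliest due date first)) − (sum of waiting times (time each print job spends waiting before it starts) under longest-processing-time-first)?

-13

EDD (increasing due date): #121 #128 #100 #107 #114.
#121: waits 0, runs 0→14
#128: waits 14, runs 14→26
#100: waits 26, runs 26→37
#107: waits 37, runs 37→40
#114: waits 40, runs 40→53
Sum = 0+14+26+37+40 = 117.
LPT (decreasing processing time): #121 #114 #128 #100 #107.
#121: waits 0, runs 0→14
#114: waits 14, runs 14→27
#128: waits 27, runs 27→39
#100: waits 39, runs 39→50
#107: waits 50, runs 50→53
Sum = 0+14+27+39+50 = 130.
Difference = 117 − 130 = -13.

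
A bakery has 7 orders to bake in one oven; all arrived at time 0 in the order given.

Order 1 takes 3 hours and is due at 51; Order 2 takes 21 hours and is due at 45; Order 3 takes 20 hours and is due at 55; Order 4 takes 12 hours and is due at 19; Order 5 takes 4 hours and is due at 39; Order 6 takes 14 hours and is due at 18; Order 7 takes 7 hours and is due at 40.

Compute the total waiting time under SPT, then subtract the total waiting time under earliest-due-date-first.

-76

SPT (increasing processing time): Order 1 Order 5 Order 7 Order 4 Order 6 Order 3 Order 2.
Order 1: waits 0, runs 0→3
Order 5: waits 3, runs 3→7
Order 7: waits 7, runs 7→14
Order 4: waits 14, runs 14→26
Order 6: waits 26, runs 26→40
Order 3: waits 40, runs 40→60
Order 2: waits 60, runs 60→81
Sum = 0+3+7+14+26+40+60 = 150.
EDD (increasing due date): Order 6 Order 4 Order 5 Order 7 Order 2 Order 1 Order 3.
Order 6: waits 0, runs 0→14
Order 4: waits 14, runs 14→26
Order 5: waits 26, runs 26→30
Order 7: waits 30, runs 30→37
Order 2: waits 37, runs 37→58
Order 1: waits 58, runs 58→61
Order 3: waits 61, runs 61→81
Sum = 0+14+26+30+37+58+61 = 226.
Difference = 150 − 226 = -76.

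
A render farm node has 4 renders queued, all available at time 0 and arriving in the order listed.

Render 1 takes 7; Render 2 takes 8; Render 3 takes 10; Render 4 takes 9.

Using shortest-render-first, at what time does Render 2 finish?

15

SPT (increasing processing time): Render 1 Render 2 Render 4 Render 3.
Render 1: 0→7
Render 2: 7→15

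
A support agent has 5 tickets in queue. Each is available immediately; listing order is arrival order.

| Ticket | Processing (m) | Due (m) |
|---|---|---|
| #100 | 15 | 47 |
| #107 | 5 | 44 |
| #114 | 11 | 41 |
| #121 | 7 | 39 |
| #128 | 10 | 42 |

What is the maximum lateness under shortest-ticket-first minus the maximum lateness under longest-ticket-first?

SPT (increasing processing time): #107 #121 #128 #114 #100.
#107: 0→5, due 44, lateness -39
#121: 5→12, due 39, lateness -27
#128: 12→22, due 42, lateness -20
#114: 22→33, due 41, lateness -8
#100: 33→48, due 47, lateness 1
Maximum = 1.
LPT (decreasing processing time): #100 #114 #128 #121 #107.
#100: 0→15, due 47, lateness -32
#114: 15→26, due 41, lateness -15
#128: 26→36, due 42, lateness -6
#121: 36→43, due 39, lateness 4
#107: 43→48, due 44, lateness 4
Maximum = 4.
Difference = 1 − 4 = -3.

-3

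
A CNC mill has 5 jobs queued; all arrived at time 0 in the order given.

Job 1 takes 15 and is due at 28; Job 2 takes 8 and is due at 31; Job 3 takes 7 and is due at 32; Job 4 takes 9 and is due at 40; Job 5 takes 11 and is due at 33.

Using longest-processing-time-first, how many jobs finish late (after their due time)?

2

LPT (decreasing processing time): Job 1 Job 5 Job 4 Job 2 Job 3.
Job 1: 0→15, due 28, tardiness 0
Job 5: 15→26, due 33, tardiness 0
Job 4: 26→35, due 40, tardiness 0
Job 2: 35→43, due 31, tardiness 12
Job 3: 43→50, due 32, tardiness 18
Late jobs: 2.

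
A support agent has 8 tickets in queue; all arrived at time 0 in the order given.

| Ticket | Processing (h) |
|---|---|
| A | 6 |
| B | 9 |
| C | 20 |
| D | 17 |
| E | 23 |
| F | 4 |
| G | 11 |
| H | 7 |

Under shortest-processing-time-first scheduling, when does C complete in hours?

74

SPT (increasing processing time): F A H B G D C E.
F: 0→4
A: 4→10
H: 10→17
B: 17→26
G: 26→37
D: 37→54
C: 54→74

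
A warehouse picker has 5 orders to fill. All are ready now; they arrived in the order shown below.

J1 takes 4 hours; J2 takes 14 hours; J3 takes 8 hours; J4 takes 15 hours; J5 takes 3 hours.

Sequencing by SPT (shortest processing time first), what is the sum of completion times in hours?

98

SPT (increasing processing time): J5 J1 J3 J2 J4.
J5: 0→3
J1: 3→7
J3: 7→15
J2: 15→29
J4: 29→44
Sum = 3+7+15+29+44 = 98.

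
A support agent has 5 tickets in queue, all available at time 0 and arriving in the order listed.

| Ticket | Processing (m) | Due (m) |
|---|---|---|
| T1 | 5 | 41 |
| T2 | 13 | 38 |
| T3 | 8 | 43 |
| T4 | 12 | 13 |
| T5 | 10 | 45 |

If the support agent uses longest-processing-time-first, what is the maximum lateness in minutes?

12

LPT (decreasing processing time): T2 T4 T5 T3 T1.
T2: 0→13, due 38, lateness -25
T4: 13→25, due 13, lateness 12
T5: 25→35, due 45, lateness -10
T3: 35→43, due 43, lateness 0
T1: 43→48, due 41, lateness 7
Maximum = 12.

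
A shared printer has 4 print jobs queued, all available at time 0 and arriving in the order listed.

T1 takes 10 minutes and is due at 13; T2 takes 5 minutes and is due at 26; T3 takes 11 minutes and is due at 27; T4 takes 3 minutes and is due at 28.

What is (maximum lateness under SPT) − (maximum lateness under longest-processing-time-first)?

SPT (increasing processing time): T4 T2 T1 T3.
T4: 0→3, due 28, lateness -25
T2: 3→8, due 26, lateness -18
T1: 8→18, due 13, lateness 5
T3: 18→29, due 27, lateness 2
Maximum = 5.
LPT (decreasing processing time): T3 T1 T2 T4.
T3: 0→11, due 27, lateness -16
T1: 11→21, due 13, lateness 8
T2: 21→26, due 26, lateness 0
T4: 26→29, due 28, lateness 1
Maximum = 8.
Difference = 5 − 8 = -3.

-3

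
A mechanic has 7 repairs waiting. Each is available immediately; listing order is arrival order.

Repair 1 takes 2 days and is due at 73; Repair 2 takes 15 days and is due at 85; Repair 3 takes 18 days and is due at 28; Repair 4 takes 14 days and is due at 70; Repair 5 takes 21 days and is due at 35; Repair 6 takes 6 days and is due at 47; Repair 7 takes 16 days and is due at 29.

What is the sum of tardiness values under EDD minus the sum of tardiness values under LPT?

EDD (increasing due date): Repair 3 Repair 7 Repair 5 Repair 6 Repair 4 Repair 1 Repair 2.
Repair 3: 0→18, due 28, tardiness 0
Repair 7: 18→34, due 29, tardiness 5
Repair 5: 34→55, due 35, tardiness 20
Repair 6: 55→61, due 47, tardiness 14
Repair 4: 61→75, due 70, tardiness 5
Repair 1: 75→77, due 73, tardiness 4
Repair 2: 77→92, due 85, tardiness 7
Sum = 0+5+20+14+5+4+7 = 55.
LPT (decreasing processing time): Repair 5 Repair 3 Repair 7 Repair 2 Repair 4 Repair 6 Repair 1.
Repair 5: 0→21, due 35, tardiness 0
Repair 3: 21→39, due 28, tardiness 11
Repair 7: 39→55, due 29, tardiness 26
Repair 2: 55→70, due 85, tardiness 0
Repair 4: 70→84, due 70, tardiness 14
Repair 6: 84→90, due 47, tardiness 43
Repair 1: 90→92, due 73, tardiness 19
Sum = 0+11+26+0+14+43+19 = 113.
Difference = 55 − 113 = -58.

-58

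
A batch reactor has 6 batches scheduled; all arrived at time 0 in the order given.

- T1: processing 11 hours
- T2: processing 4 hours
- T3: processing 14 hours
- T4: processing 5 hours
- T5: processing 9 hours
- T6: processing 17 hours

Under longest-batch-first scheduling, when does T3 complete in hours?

LPT (decreasing processing time): T6 T3 T1 T5 T4 T2.
T6: 0→17
T3: 17→31

31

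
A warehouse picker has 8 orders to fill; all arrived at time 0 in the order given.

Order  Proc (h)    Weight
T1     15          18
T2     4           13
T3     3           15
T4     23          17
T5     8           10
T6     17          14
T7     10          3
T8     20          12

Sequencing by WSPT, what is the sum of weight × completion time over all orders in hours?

4054

WSPT (decreasing weight/processing-time ratio): T3 T2 T5 T1 T6 T4 T8 T7.
T3: finishes 3, weight 15, w·C = 45
T2: finishes 7, weight 13, w·C = 91
T5: finishes 15, weight 10, w·C = 150
T1: finishes 30, weight 18, w·C = 540
T6: finishes 47, weight 14, w·C = 658
T4: finishes 70, weight 17, w·C = 1190
T8: finishes 90, weight 12, w·C = 1080
T7: finishes 100, weight 3, w·C = 300
Sum = 45+91+150+540+658+1190+1080+300 = 4054.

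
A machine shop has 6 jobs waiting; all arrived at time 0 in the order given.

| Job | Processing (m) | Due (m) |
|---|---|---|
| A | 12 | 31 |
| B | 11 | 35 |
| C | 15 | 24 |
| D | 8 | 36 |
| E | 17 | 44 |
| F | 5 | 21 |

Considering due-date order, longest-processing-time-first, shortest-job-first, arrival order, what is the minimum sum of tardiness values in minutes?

EDD (increasing due date): F C A B D E.
F: 0→5, due 21, tardiness 0
C: 5→20, due 24, tardiness 0
A: 20→32, due 31, tardiness 1
B: 32→43, due 35, tardiness 8
D: 43→51, due 36, tardiness 15
E: 51→68, due 44, tardiness 24
Sum = 0+0+1+8+15+24 = 48.
LPT (decreasing processing time): E C A B D F.
E: 0→17, due 44, tardiness 0
C: 17→32, due 24, tardiness 8
A: 32→44, due 31, tardiness 13
B: 44→55, due 35, tardiness 20
D: 55→63, due 36, tardiness 27
F: 63→68, due 21, tardiness 47
Sum = 0+8+13+20+27+47 = 115.
SPT (increasing processing time): F D B A C E.
F: 0→5, due 21, tardiness 0
D: 5→13, due 36, tardiness 0
B: 13→24, due 35, tardiness 0
A: 24→36, due 31, tardiness 5
C: 36→51, due 24, tardiness 27
E: 51→68, due 44, tardiness 24
Sum = 0+0+0+5+27+24 = 56.
FIFO (arrival order): A B C D E F.
A: 0→12, due 31, tardiness 0
B: 12→23, due 35, tardiness 0
C: 23→38, due 24, tardiness 14
D: 38→46, due 36, tardiness 10
E: 46→63, due 44, tardiness 19
F: 63→68, due 21, tardiness 47
Sum = 0+0+14+10+19+47 = 90.
EDD 48, LPT 115, SPT 56, FIFO 90 → minimum 48.

48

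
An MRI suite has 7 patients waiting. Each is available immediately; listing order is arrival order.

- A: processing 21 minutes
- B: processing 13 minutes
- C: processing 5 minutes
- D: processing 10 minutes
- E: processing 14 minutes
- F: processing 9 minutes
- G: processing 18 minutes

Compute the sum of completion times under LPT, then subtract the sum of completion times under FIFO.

LPT (decreasing processing time): A G E B D F C.
A: 0→21
G: 21→39
E: 39→53
B: 53→66
D: 66→76
F: 76→85
C: 85→90
Sum = 21+39+53+66+76+85+90 = 430.
FIFO (arrival order): A B C D E F G.
A: 0→21
B: 21→34
C: 34→39
D: 39→49
E: 49→63
F: 63→72
G: 72→90
Sum = 21+34+39+49+63+72+90 = 368.
Difference = 430 − 368 = 62.

62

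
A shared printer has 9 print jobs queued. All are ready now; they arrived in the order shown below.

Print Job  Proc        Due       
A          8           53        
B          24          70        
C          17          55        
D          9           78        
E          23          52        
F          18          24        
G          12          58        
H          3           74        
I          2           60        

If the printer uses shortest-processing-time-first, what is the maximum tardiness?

46

SPT (increasing processing time): I H A D G C F E B.
I: 0→2, due 60, tardiness 0
H: 2→5, due 74, tardiness 0
A: 5→13, due 53, tardiness 0
D: 13→22, due 78, tardiness 0
G: 22→34, due 58, tardiness 0
C: 34→51, due 55, tardiness 0
F: 51→69, due 24, tardiness 45
E: 69→92, due 52, tardiness 40
B: 92→116, due 70, tardiness 46
Maximum = 46.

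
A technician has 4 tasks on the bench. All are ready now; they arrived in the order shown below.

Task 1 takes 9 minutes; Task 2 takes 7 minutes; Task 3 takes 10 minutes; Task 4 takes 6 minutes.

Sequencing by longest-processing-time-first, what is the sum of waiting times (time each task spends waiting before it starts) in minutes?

55

LPT (decreasing processing time): Task 3 Task 1 Task 2 Task 4.
Task 3: waits 0, runs 0→10
Task 1: waits 10, runs 10→19
Task 2: waits 19, runs 19→26
Task 4: waits 26, runs 26→32
Sum = 0+10+19+26 = 55.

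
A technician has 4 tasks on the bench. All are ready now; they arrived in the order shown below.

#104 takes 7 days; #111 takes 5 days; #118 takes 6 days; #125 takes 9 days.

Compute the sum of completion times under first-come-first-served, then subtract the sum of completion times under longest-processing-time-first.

-10

FIFO (arrival order): #104 #111 #118 #125.
#104: 0→7
#111: 7→12
#118: 12→18
#125: 18→27
Sum = 7+12+18+27 = 64.
LPT (decreasing processing time): #125 #104 #118 #111.
#125: 0→9
#104: 9→16
#118: 16→22
#111: 22→27
Sum = 9+16+22+27 = 74.
Difference = 64 − 74 = -10.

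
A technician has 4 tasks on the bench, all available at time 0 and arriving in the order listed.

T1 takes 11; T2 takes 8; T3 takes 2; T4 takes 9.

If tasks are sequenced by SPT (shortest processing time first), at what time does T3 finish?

SPT (increasing processing time): T3 T2 T4 T1.
T3: 0→2

2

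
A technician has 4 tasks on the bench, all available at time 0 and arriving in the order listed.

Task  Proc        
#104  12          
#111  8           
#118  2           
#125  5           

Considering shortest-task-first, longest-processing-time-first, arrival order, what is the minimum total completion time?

SPT (increasing processing time): #118 #125 #111 #104.
#118: 0→2
#125: 2→7
#111: 7→15
#104: 15→27
Sum = 2+7+15+27 = 51.
LPT (decreasing processing time): #104 #111 #125 #118.
#104: 0→12
#111: 12→20
#125: 20→25
#118: 25→27
Sum = 12+20+25+27 = 84.
FIFO (arrival order): #104 #111 #118 #125.
#104: 0→12
#111: 12→20
#118: 20→22
#125: 22→27
Sum = 12+20+22+27 = 81.
SPT 51, LPT 84, FIFO 81 → minimum 51.

51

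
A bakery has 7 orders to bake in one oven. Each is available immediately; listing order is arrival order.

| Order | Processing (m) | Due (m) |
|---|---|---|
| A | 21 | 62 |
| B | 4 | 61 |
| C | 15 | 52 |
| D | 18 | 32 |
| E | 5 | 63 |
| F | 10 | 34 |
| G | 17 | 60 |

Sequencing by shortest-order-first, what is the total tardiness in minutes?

65

SPT (increasing processing time): B E F C G D A.
B: 0→4, due 61, tardiness 0
E: 4→9, due 63, tardiness 0
F: 9→19, due 34, tardiness 0
C: 19→34, due 52, tardiness 0
G: 34→51, due 60, tardiness 0
D: 51→69, due 32, tardiness 37
A: 69→90, due 62, tardiness 28
Sum = 0+0+0+0+0+37+28 = 65.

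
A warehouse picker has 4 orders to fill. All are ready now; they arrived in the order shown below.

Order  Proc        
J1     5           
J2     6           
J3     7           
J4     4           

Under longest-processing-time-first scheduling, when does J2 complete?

13

LPT (decreasing processing time): J3 J2 J1 J4.
J3: 0→7
J2: 7→13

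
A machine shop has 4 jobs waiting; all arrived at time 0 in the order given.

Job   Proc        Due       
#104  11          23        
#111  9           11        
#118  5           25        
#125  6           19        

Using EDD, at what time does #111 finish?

9

EDD (increasing due date): #111 #125 #104 #118.
#111: 0→9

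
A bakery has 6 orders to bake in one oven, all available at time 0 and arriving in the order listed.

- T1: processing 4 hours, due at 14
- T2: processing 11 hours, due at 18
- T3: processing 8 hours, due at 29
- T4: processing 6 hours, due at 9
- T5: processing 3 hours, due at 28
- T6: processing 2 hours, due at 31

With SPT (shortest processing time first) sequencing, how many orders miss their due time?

SPT (increasing processing time): T6 T5 T1 T4 T3 T2.
T6: 0→2, due 31, tardiness 0
T5: 2→5, due 28, tardiness 0
T1: 5→9, due 14, tardiness 0
T4: 9→15, due 9, tardiness 6
T3: 15→23, due 29, tardiness 0
T2: 23→34, due 18, tardiness 16
Late orders: 2.

2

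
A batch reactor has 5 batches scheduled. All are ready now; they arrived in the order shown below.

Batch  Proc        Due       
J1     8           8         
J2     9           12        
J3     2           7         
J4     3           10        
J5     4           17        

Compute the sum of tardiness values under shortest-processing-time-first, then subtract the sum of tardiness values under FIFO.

SPT (increasing processing time): J3 J4 J5 J1 J2.
J3: 0→2, due 7, tardiness 0
J4: 2→5, due 10, tardiness 0
J5: 5→9, due 17, tardiness 0
J1: 9→17, due 8, tardiness 9
J2: 17→26, due 12, tardiness 14
Sum = 0+0+0+9+14 = 23.
FIFO (arrival order): J1 J2 J3 J4 J5.
J1: 0→8, due 8, tardiness 0
J2: 8→17, due 12, tardiness 5
J3: 17→19, due 7, tardiness 12
J4: 19→22, due 10, tardiness 12
J5: 22→26, due 17, tardiness 9
Sum = 0+5+12+12+9 = 38.
Difference = 23 − 38 = -15.

-15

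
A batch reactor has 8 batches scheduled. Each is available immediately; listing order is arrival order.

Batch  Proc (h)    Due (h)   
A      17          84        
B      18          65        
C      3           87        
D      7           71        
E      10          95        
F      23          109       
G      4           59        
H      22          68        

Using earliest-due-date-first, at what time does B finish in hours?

22

EDD (increasing due date): G B H D A C E F.
G: 0→4
B: 4→22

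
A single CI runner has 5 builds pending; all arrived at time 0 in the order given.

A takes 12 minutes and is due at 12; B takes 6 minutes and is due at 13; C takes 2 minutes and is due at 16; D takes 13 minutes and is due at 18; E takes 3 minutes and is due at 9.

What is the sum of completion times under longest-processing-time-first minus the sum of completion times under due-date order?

41

LPT (decreasing processing time): D A B E C.
D: 0→13
A: 13→25
B: 25→31
E: 31→34
C: 34→36
Sum = 13+25+31+34+36 = 139.
EDD (increasing due date): E A B C D.
E: 0→3
A: 3→15
B: 15→21
C: 21→23
D: 23→36
Sum = 3+15+21+23+36 = 98.
Difference = 139 − 98 = 41.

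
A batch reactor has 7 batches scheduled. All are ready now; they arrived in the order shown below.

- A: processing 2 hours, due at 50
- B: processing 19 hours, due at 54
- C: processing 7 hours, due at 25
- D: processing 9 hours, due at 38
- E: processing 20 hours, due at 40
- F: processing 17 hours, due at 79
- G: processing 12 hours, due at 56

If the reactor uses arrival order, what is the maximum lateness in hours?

30

FIFO (arrival order): A B C D E F G.
A: 0→2, due 50, lateness -48
B: 2→21, due 54, lateness -33
C: 21→28, due 25, lateness 3
D: 28→37, due 38, lateness -1
E: 37→57, due 40, lateness 17
F: 57→74, due 79, lateness -5
G: 74→86, due 56, lateness 30
Maximum = 30.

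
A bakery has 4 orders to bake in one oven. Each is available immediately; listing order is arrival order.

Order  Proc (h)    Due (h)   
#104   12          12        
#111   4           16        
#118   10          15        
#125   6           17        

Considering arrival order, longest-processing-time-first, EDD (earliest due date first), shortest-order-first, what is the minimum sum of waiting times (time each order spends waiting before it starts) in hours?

FIFO (arrival order): #104 #111 #118 #125.
#104: waits 0, runs 0→12
#111: waits 12, runs 12→16
#118: waits 16, runs 16→26
#125: waits 26, runs 26→32
Sum = 0+12+16+26 = 54.
LPT (decreasing processing time): #104 #118 #125 #111.
#104: waits 0, runs 0→12
#118: waits 12, runs 12→22
#125: waits 22, runs 22→28
#111: waits 28, runs 28→32
Sum = 0+12+22+28 = 62.
EDD (increasing due date): #104 #118 #111 #125.
#104: waits 0, runs 0→12
#118: waits 12, runs 12→22
#111: waits 22, runs 22→26
#125: waits 26, runs 26→32
Sum = 0+12+22+26 = 60.
SPT (increasing processing time): #111 #125 #118 #104.
#111: waits 0, runs 0→4
#125: waits 4, runs 4→10
#118: waits 10, runs 10→20
#104: waits 20, runs 20→32
Sum = 0+4+10+20 = 34.
FIFO 54, LPT 62, EDD 60, SPT 34 → minimum 34.

34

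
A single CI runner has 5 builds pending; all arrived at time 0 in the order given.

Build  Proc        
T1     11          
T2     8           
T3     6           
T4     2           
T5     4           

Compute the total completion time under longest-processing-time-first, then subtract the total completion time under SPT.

44

LPT (decreasing processing time): T1 T2 T3 T5 T4.
T1: 0→11
T2: 11→19
T3: 19→25
T5: 25→29
T4: 29→31
Sum = 11+19+25+29+31 = 115.
SPT (increasing processing time): T4 T5 T3 T2 T1.
T4: 0→2
T5: 2→6
T3: 6→12
T2: 12→20
T1: 20→31
Sum = 2+6+12+20+31 = 71.
Difference = 115 − 71 = 44.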